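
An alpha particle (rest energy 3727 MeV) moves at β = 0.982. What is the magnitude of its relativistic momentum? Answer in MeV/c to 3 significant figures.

γ = 1/√(1 − 0.982²) = 5.2943
p = γβm₀c = 5.2943 × 0.982 × 3727 MeV/c = 19400 MeV/c

p ≈ 19400 MeV/c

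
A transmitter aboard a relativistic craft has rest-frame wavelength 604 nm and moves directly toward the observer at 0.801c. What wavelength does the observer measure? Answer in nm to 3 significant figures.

λ_obs ≈ 201 nm

Relativistic Doppler: λ_obs = λ_src √((1−β)/(1+β))
= 604 × √(0.19900/1.8010) = 604 × 0.33241 = 201 nm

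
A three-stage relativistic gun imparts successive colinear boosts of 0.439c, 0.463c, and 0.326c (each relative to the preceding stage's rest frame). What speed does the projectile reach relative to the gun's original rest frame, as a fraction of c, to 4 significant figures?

Compose boost 2: (0.463 + 0.439)/(1 + 0.463×0.439) = 0.9020/1.20326 = 0.749632
Compose boost 3: (0.326 + 0.749632)/(1 + 0.326×0.749632) = 1.07563/1.24438 = 0.8644

u ≈ 0.8644c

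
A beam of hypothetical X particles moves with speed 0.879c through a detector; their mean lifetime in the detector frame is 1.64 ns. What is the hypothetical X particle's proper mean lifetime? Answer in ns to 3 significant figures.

τ₀ ≈ 0.782 ns

γ = 1/√(1 − 0.879²) = 2.0972
Proper time: τ₀ = Δt/γ = 1.64/2.0972 = 0.782 ns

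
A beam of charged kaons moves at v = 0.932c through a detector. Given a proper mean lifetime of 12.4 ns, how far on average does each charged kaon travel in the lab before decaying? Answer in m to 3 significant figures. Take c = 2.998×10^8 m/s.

d ≈ 9.56 m

γ = 1/√(1 − 0.932²) = 2.7589
Dilated lifetime: Δt = γτ₀ = 2.7589 × 12.4 ns = 34.211 ns
d = vΔt = 0.932c × 34.211 ns = 2.7941×10^8 m/s × 3.4211×10^-8 s = 9.56 m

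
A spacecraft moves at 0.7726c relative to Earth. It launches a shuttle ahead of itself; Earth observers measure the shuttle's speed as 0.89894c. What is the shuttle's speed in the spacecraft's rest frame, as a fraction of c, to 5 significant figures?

u' ≈ 0.41358c

Inverse velocity addition: u' = (u − v)/(1 − uv/c²)
= (0.89894 − 0.7726)/(1 − 0.89894×0.7726) = 0.12634/0.3054790 = 0.41358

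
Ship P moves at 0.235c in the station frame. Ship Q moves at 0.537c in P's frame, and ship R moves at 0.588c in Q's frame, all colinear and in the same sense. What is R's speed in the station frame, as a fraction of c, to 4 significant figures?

u ≈ 0.9076c

Compose boost 2: (0.537 + 0.235)/(1 + 0.537×0.235) = 0.7720/1.12620 = 0.685494
Compose boost 3: (0.588 + 0.685494)/(1 + 0.588×0.685494) = 1.27349/1.40307 = 0.9076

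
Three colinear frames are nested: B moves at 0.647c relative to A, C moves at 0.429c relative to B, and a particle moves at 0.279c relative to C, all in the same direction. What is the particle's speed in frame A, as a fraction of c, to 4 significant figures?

u ≈ 0.9079c

Compose boost 2: (0.429 + 0.647)/(1 + 0.429×0.647) = 1.076/1.27756 = 0.842229
Compose boost 3: (0.279 + 0.842229)/(1 + 0.279×0.842229) = 1.12123/1.23498 = 0.9079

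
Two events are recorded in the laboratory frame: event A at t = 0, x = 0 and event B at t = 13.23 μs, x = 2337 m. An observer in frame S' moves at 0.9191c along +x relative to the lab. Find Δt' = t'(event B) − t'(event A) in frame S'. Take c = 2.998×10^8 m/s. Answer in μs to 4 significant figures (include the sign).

Δt' ≈ 15.39 μs

γ = 1/√(1 − 0.9191²) = 2.53791
Δt' = γ(Δt − vΔx/c²) = 2.53791 × (13.23 μs − 0.9191×2337 m / (2.998×10^8 m/s))
= 2.53791 × (6.06543 μs) = 15.39 μs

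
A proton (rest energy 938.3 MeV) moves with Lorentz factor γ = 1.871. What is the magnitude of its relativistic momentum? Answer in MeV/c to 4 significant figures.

β = √(1 − 1/γ²) = √(1 − 1/1.871²) = 0.845185
p = γβm₀c = 1.871 × 0.845185 × 938.3 MeV/c = 1484 MeV/c

p ≈ 1484 MeV/c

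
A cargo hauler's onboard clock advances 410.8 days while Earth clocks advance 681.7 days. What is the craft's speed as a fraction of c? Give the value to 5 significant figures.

β ≈ 0.79803

γ = Δt/τ₀ = 681.7/410.8 = 1.659445
β = √(1 − 1/γ²) = √(1 − 1/1.659445²) = 0.79803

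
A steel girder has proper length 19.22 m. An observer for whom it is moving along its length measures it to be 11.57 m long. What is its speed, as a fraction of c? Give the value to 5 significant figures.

γ = L₀/L = 19.22/11.57 = 1.661193
β = √(1 − 1/γ²) = 0.79851

β ≈ 0.79851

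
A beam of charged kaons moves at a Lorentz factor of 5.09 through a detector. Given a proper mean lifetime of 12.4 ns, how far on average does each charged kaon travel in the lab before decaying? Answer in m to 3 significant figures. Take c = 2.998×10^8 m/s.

d ≈ 18.6 m

β = √(1 − 1/γ²) = √(1 − 1/5.09²) = 0.98051
Dilated lifetime: Δt = γτ₀ = 5.09 × 12.4 ns = 63.116 ns
d = vΔt = 0.98051c × 63.116 ns = 2.9396×10^8 m/s × 6.3116×10^-8 s = 18.6 m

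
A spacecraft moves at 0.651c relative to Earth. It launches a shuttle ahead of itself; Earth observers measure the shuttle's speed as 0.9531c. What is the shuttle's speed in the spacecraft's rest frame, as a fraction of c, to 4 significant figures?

u' ≈ 0.7960c

Inverse velocity addition: u' = (u − v)/(1 − uv/c²)
= (0.9531 − 0.651)/(1 − 0.9531×0.651) = 0.3021/0.379532 = 0.7960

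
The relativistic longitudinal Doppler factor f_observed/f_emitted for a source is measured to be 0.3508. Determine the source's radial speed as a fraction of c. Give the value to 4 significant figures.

f_obs/f_src = √((1−β)/(1+β)) = 0.3508  ⇒  (1−β)/(1+β) = 0.123061
β = |1 − D²|/(1 + D²) = |1 − 0.123061|/(1 + 0.123061) = 0.7808

β ≈ 0.7808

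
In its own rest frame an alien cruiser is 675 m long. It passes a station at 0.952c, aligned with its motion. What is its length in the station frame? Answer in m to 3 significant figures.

γ = 1/√(1 − 0.952²) = 3.2669
Length contraction: L = L₀/γ = 675/3.2669 = 207 m

L ≈ 207 m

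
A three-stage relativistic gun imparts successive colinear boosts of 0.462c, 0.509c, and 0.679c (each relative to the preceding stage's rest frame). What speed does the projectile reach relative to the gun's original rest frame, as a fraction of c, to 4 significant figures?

u ≈ 0.9552c

Compose boost 2: (0.509 + 0.462)/(1 + 0.509×0.462) = 0.9710/1.23516 = 0.786134
Compose boost 3: (0.679 + 0.786134)/(1 + 0.679×0.786134) = 1.46513/1.53379 = 0.9552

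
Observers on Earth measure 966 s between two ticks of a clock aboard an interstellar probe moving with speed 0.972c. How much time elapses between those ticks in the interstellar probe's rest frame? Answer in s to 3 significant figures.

γ = 1/√(1 − 0.972²) = 4.2557
Proper time: τ₀ = Δt/γ = 966/4.2557 = 227 s

τ₀ ≈ 227 s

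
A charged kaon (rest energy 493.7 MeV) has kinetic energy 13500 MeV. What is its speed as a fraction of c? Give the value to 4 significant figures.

β ≈ 0.9994

γ = 1 + K/(m₀c²) = 1 + 13500/493.7 = 28.3445
β = √(1 − 1/γ²) = 0.9994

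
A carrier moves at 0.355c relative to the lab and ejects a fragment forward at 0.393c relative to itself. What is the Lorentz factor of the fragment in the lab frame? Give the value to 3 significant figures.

u_lab = (0.393 + 0.355)/(1 + 0.393×0.355) = 0.7480/1.13952 = 0.656420
γ = 1/√(1 − 0.656420²) = 1.33

γ ≈ 1.33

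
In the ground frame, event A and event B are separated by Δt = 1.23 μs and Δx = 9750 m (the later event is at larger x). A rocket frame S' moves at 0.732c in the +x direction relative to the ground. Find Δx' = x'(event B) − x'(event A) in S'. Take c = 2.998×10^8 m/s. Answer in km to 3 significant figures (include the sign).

Δx' ≈ 13.9 km

γ = 1/√(1 − 0.732²) = 1.4678
Δx' = γ(Δx − vΔt) = 1.4678 × (9750 m − 0.732×(2.998×10^8 m/s)×1.23×10^-6 s)
= 1.4678 × (9480.1 m) = 13.9 km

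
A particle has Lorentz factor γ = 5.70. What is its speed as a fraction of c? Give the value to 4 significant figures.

β = √(1 − 1/γ²) = √(1 − 1/5.70²) = √(0.969221) = 0.9845

β ≈ 0.9845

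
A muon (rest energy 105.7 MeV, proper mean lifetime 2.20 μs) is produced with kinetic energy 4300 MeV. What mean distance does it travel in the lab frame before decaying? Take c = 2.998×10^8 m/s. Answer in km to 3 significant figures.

γ = 1 + K/(m₀c²) = 1 + 4300/105.7 = 41.681
β = √(1 − 1/γ²) = 0.99971
Dilated lifetime: γτ₀ = 41.681 × 2.20 μs = 91.699 μs
d = βc·γτ₀ = 0.99971 × (2.998×10^8 m/s) × 9.1699×10^-5 s = 27.5 km

d ≈ 27.5 km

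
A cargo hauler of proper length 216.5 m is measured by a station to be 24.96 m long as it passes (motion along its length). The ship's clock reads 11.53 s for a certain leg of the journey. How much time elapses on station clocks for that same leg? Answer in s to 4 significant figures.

Length contraction ⇒ γ = L₀/L = 216.5/24.96 = 8.67388
Time dilation: Δt = γτ₀ = 8.67388 × 11.53 s = 100.0 s

Δt ≈ 100.0 s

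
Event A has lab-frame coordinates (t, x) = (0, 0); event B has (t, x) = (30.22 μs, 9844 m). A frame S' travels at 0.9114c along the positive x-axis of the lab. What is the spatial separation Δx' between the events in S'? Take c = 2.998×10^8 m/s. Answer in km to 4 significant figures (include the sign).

Δx' ≈ 3.856 km

γ = 1/√(1 − 0.9114²) = 2.43001
Δx' = γ(Δx − vΔt) = 2.43001 × (9844 m − 0.9114×(2.998×10^8 m/s)×30.22×10^-6 s)
= 2.43001 × (1586.76 m) = 3.856 km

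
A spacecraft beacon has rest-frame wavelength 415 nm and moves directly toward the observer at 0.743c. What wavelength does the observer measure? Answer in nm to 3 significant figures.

Relativistic Doppler: λ_obs = λ_src √((1−β)/(1+β))
= 415 × √(0.25700/1.7430) = 415 × 0.38399 = 159 nm

λ_obs ≈ 159 nm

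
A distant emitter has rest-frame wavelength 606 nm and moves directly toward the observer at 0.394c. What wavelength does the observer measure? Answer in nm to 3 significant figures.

λ_obs ≈ 400 nm

Relativistic Doppler: λ_obs = λ_src √((1−β)/(1+β))
= 606 × √(0.60600/1.3940) = 606 × 0.65933 = 400 nm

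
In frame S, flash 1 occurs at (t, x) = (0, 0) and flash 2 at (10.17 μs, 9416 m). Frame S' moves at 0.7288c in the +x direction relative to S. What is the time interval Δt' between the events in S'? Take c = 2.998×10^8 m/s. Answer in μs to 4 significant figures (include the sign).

γ = 1/√(1 − 0.7288²) = 1.46044
Δt' = γ(Δt − vΔx/c²) = 1.46044 × (10.17 μs − 0.7288×9416 m / (2.998×10^8 m/s))
= 1.46044 × (-12.7199 μs) = -18.58 μs

Δt' ≈ -18.58 μs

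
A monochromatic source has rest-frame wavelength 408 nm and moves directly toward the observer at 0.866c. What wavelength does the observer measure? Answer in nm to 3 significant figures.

λ_obs ≈ 109 nm

Relativistic Doppler: λ_obs = λ_src √((1−β)/(1+β))
= 408 × √(0.13400/1.8660) = 408 × 0.26798 = 109 nm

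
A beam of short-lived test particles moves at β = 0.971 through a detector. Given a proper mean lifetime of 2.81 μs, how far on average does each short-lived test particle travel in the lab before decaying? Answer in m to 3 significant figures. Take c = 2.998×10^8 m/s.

d ≈ 3420 m

γ = 1/√(1 − 0.971²) = 4.1827
Dilated lifetime: Δt = γτ₀ = 4.1827 × 2.81 μs = 11.753 μs
d = vΔt = 0.971c × 11.753 μs = 2.9111×10^8 m/s × 1.1753×10^-5 s = 3420 m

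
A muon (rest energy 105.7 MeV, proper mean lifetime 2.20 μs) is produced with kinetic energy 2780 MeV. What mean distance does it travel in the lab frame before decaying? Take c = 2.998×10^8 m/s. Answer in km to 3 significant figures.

d ≈ 18.0 km

γ = 1 + K/(m₀c²) = 1 + 2780/105.7 = 27.301
β = √(1 − 1/γ²) = 0.99933
Dilated lifetime: γτ₀ = 27.301 × 2.20 μs = 60.062 μs
d = βc·γτ₀ = 0.99933 × (2.998×10^8 m/s) × 6.0062×10^-5 s = 18.0 km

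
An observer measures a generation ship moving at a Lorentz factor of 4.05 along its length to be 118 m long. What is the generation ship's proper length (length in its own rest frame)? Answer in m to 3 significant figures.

L₀ ≈ 478 m

γ = 4.05 (given)
L₀ = γL = 4.05 × 118 = 478 m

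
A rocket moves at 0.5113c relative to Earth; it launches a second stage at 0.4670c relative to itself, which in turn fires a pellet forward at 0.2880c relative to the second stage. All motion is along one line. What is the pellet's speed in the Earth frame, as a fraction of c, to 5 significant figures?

u ≈ 0.87803c

Compose boost 2: (0.4670 + 0.5113)/(1 + 0.4670×0.5113) = 0.97830/1.238777 = 0.7897305
Compose boost 3: (0.2880 + 0.7897305)/(1 + 0.2880×0.7897305) = 1.077730/1.227442 = 0.87803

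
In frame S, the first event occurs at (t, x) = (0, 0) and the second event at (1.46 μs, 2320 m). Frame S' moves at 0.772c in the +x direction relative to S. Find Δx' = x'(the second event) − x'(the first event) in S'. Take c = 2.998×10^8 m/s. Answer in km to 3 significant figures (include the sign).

γ = 1/√(1 − 0.772²) = 1.5733
Δx' = γ(Δx − vΔt) = 1.5733 × (2320 m − 0.772×(2.998×10^8 m/s)×1.46×10^-6 s)
= 1.5733 × (1982.1 m) = 3.12 km

Δx' ≈ 3.12 km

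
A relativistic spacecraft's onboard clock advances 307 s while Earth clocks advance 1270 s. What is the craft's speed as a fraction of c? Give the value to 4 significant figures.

β ≈ 0.9703

γ = Δt/τ₀ = 1270/307 = 4.13681
β = √(1 − 1/γ²) = √(1 − 1/4.13681²) = 0.9703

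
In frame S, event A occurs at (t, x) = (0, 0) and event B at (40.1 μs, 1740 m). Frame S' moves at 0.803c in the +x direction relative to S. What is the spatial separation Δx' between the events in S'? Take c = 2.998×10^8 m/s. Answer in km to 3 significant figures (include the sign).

γ = 1/√(1 − 0.803²) = 1.6779
Δx' = γ(Δx − vΔt) = 1.6779 × (1740 m − 0.803×(2.998×10^8 m/s)×40.1×10^-6 s)
= 1.6779 × (-7913.6 m) = -13.3 km

Δx' ≈ -13.3 km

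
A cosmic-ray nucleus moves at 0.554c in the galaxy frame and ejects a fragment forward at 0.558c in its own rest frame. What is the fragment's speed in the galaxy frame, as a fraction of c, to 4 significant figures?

Compose boost 2: (0.558 + 0.554)/(1 + 0.558×0.554) = 1.112/1.30913 = 0.8494

u ≈ 0.8494c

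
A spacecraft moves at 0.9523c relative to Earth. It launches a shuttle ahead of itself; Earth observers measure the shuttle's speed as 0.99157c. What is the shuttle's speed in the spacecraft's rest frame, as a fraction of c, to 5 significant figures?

Inverse velocity addition: u' = (u − v)/(1 − uv/c²)
= (0.99157 − 0.9523)/(1 − 0.99157×0.9523) = 0.039270/0.05572789 = 0.70467

u' ≈ 0.70467c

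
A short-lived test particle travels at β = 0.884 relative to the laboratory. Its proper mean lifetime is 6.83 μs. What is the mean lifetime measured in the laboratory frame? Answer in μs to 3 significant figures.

Δt ≈ 14.6 μs

γ = 1/√(1 − 0.884²) = 2.1391
Time dilation: Δt = γτ₀ = 2.1391 × 6.83 μs = 14.6 μs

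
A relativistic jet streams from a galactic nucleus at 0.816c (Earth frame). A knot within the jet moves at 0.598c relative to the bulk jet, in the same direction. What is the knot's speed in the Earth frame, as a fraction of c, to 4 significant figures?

Relativistic velocity addition: u = (u' + v)/(1 + u'v/c²)
= (0.598 + 0.816)/(1 + 0.598×0.816) = 1.414/1.48797 = 0.9503

u ≈ 0.9503c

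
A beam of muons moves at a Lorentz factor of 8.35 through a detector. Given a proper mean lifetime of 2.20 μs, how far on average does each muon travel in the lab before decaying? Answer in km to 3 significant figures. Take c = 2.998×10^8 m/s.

d ≈ 5.47 km

β = √(1 − 1/γ²) = √(1 − 1/8.35²) = 0.99280
Dilated lifetime: Δt = γτ₀ = 8.35 × 2.20 μs = 18.370 μs
d = vΔt = 0.99280c × 18.370 μs = 2.9764×10^8 m/s × 1.8370×10^-5 s = 5.47 km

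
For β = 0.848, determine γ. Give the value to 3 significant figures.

γ ≈ 1.89

γ = 1/√(1 − β²) = 1/√(1 − 0.848²) = 1/√(0.28090) = 1.89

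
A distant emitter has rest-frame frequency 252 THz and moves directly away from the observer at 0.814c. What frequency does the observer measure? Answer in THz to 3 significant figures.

f_obs ≈ 80.7 THz

Relativistic Doppler: f_obs = f_src √((1−β)/(1+β))
= 252 × √(0.18600/1.8140) = 252 × 0.32021 = 80.7 THz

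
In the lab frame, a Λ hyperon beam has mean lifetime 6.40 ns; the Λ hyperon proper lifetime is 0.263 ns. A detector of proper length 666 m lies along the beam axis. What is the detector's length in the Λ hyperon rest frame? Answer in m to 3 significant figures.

Time dilation ⇒ γ = Δt/τ₀ = 6.40/0.263 = 24.335
Length contraction: L = L₀/γ = 666/24.335 = 27.4 m

L ≈ 27.4 m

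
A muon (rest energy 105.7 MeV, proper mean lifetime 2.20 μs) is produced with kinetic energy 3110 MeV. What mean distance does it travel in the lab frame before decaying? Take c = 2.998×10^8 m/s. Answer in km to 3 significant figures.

d ≈ 20.1 km

γ = 1 + K/(m₀c²) = 1 + 3110/105.7 = 30.423
β = √(1 − 1/γ²) = 0.99946
Dilated lifetime: γτ₀ = 30.423 × 2.20 μs = 66.930 μs
d = βc·γτ₀ = 0.99946 × (2.998×10^8 m/s) × 6.6930×10^-5 s = 20.1 km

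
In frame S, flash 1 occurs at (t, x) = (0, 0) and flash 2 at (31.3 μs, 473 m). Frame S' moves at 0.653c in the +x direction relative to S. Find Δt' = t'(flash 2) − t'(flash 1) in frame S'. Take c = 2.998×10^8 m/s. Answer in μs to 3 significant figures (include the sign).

Δt' ≈ 40.0 μs

γ = 1/√(1 − 0.653²) = 1.3204
Δt' = γ(Δt − vΔx/c²) = 1.3204 × (31.3 μs − 0.653×473 m / (2.998×10^8 m/s))
= 1.3204 × (30.270 μs) = 40.0 μs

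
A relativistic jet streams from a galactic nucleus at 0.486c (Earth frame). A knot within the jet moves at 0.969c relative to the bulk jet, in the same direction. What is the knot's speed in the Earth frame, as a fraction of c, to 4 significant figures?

u ≈ 0.9892c

Relativistic velocity addition: u = (u' + v)/(1 + u'v/c²)
= (0.969 + 0.486)/(1 + 0.969×0.486) = 1.455/1.47093 = 0.9892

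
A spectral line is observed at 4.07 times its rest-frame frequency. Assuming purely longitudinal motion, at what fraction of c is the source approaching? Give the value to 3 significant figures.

β ≈ 0.886

f_obs/f_src = √((1+β)/(1−β)) = 4.07  ⇒  (1+β)/(1−β) = 16.565
β = |1 − D²|/(1 + D²) = |1 − 16.565|/(1 + 16.565) = 0.886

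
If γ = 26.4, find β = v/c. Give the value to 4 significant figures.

β ≈ 0.9993

β = √(1 − 1/γ²) = √(1 − 1/26.4²) = √(0.998565) = 0.9993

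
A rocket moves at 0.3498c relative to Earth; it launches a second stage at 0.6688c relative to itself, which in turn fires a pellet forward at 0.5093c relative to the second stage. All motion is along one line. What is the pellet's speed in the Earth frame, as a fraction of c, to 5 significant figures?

Compose boost 2: (0.6688 + 0.3498)/(1 + 0.6688×0.3498) = 1.0186/1.233946 = 0.8254817
Compose boost 3: (0.5093 + 0.8254817)/(1 + 0.5093×0.8254817) = 1.334782/1.420418 = 0.93971

u ≈ 0.93971c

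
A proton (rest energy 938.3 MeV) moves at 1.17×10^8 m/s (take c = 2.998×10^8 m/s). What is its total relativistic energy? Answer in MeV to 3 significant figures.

β = v/c = 1.17×10^8 / 2.998×10^8 = 0.39026
γ = 1/√(1 − 0.39026²) = 1.0861
E = γm₀c² = 1.0861 × 938.3 MeV = 1020 MeV

E ≈ 1020 MeV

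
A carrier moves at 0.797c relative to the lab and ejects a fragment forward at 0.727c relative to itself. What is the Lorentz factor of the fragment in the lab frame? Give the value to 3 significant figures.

γ ≈ 3.81

u_lab = (0.727 + 0.797)/(1 + 0.727×0.797) = 1.524/1.57942 = 0.964912
γ = 1/√(1 − 0.964912²) = 3.81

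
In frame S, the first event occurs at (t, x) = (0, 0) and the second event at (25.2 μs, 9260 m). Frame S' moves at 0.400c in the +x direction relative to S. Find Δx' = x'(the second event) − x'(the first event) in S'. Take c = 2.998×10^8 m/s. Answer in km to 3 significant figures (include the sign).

γ = 1/√(1 − 0.400²) = 1.0911
Δx' = γ(Δx − vΔt) = 1.0911 × (9260 m − 0.400×(2.998×10^8 m/s)×25.2×10^-6 s)
= 1.0911 × (6238.0 m) = 6.81 km

Δx' ≈ 6.81 km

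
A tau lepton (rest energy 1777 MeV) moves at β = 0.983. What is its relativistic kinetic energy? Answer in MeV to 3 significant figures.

γ = 1/√(1 − 0.983²) = 5.4465
K = (γ − 1)m₀c² = (5.4465 − 1) × 1777 MeV = 4.4465 × 1777 MeV = 7900 MeV

K ≈ 7900 MeV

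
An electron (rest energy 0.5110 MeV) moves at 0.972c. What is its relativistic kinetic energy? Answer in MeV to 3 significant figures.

γ = 1/√(1 − 0.972²) = 4.2557
K = (γ − 1)m₀c² = (4.2557 − 1) × 0.5110 MeV = 3.2557 × 0.5110 MeV = 1.66 MeV

K ≈ 1.66 MeV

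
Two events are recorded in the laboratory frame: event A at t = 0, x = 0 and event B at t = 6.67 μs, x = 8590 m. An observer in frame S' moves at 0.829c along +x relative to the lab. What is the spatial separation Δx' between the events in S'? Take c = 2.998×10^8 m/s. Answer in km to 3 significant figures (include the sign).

Δx' ≈ 12.4 km

γ = 1/√(1 − 0.829²) = 1.7881
Δx' = γ(Δx − vΔt) = 1.7881 × (8590 m − 0.829×(2.998×10^8 m/s)×6.67×10^-6 s)
= 1.7881 × (6932.3 m) = 12.4 km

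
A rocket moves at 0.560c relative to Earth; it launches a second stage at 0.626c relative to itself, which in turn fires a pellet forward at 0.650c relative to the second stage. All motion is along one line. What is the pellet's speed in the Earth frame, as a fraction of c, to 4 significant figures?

u ≈ 0.9729c

Compose boost 2: (0.626 + 0.560)/(1 + 0.626×0.560) = 1.186/1.35056 = 0.878154
Compose boost 3: (0.650 + 0.878154)/(1 + 0.650×0.878154) = 1.52815/1.57080 = 0.9729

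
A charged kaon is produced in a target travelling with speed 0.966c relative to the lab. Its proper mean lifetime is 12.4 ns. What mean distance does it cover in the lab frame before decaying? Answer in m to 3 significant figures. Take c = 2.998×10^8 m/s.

γ = 1/√(1 − 0.966²) = 3.8678
Dilated lifetime: Δt = γτ₀ = 3.8678 × 12.4 ns = 47.961 ns
d = vΔt = 0.966c × 47.961 ns = 2.8961×10^8 m/s × 4.7961×10^-8 s = 13.9 m

d ≈ 13.9 m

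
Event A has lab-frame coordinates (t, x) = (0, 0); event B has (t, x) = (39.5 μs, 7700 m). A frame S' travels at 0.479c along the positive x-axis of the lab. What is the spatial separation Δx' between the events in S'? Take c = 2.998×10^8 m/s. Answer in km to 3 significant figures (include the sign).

Δx' ≈ 2.31 km

γ = 1/√(1 − 0.479²) = 1.1392
Δx' = γ(Δx − vΔt) = 1.1392 × (7700 m − 0.479×(2.998×10^8 m/s)×39.5×10^-6 s)
= 1.1392 × (2027.6 m) = 2.31 km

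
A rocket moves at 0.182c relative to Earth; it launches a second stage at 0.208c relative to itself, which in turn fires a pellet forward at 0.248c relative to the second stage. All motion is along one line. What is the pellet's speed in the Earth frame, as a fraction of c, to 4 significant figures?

Compose boost 2: (0.208 + 0.182)/(1 + 0.208×0.182) = 0.3900/1.03786 = 0.375775
Compose boost 3: (0.248 + 0.375775)/(1 + 0.248×0.375775) = 0.623775/1.09319 = 0.5706

u ≈ 0.5706c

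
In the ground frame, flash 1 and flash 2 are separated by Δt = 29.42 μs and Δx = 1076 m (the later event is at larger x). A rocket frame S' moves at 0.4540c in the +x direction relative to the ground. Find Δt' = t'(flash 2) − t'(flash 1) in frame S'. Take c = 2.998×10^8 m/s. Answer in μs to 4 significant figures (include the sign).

γ = 1/√(1 − 0.4540²) = 1.12233
Δt' = γ(Δt − vΔx/c²) = 1.12233 × (29.42 μs − 0.4540×1076 m / (2.998×10^8 m/s))
= 1.12233 × (27.7906 μs) = 31.19 μs

Δt' ≈ 31.19 μs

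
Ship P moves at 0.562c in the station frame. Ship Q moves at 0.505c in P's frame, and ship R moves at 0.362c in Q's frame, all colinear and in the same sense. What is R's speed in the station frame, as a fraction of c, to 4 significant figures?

u ≈ 0.9172c

Compose boost 2: (0.505 + 0.562)/(1 + 0.505×0.562) = 1.067/1.28381 = 0.831120
Compose boost 3: (0.362 + 0.831120)/(1 + 0.362×0.831120) = 1.19312/1.30087 = 0.9172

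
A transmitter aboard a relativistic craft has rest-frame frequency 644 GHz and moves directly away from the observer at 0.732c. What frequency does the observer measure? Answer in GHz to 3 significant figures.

Relativistic Doppler: f_obs = f_src √((1−β)/(1+β))
= 644 × √(0.26800/1.7320) = 644 × 0.39336 = 253 GHz

f_obs ≈ 253 GHz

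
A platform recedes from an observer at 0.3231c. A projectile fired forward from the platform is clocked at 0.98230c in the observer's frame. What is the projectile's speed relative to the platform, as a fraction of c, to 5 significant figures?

Inverse velocity addition: u' = (u − v)/(1 − uv/c²)
= (0.98230 − 0.3231)/(1 − 0.98230×0.3231) = 0.65920/0.6826189 = 0.96569

u' ≈ 0.96569c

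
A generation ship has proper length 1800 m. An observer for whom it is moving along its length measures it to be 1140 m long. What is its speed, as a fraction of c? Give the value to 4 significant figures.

γ = L₀/L = 1800/1140 = 1.57895
β = √(1 − 1/γ²) = 0.7739

β ≈ 0.7739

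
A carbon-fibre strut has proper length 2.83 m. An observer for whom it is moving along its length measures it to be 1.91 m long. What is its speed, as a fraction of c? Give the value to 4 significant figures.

γ = L₀/L = 2.83/1.91 = 1.48168
β = √(1 − 1/γ²) = 0.7379

β ≈ 0.7379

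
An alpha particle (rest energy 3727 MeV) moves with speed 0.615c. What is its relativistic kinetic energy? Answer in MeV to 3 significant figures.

K ≈ 1000 MeV

γ = 1/√(1 − 0.615²) = 1.2682
K = (γ − 1)m₀c² = (1.2682 − 1) × 3727 MeV = 0.26819 × 3727 MeV = 1000 MeV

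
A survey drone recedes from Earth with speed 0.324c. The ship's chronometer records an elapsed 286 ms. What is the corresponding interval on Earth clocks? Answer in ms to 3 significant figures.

γ = 1/√(1 − 0.324²) = 1.0570
Time dilation: Δt = γτ₀ = 1.0570 × 286 ms = 302 ms

Δt ≈ 302 ms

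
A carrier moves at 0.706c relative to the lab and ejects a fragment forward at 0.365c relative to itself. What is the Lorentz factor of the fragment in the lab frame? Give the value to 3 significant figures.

u_lab = (0.365 + 0.706)/(1 + 0.365×0.706) = 1.071/1.25769 = 0.851561
γ = 1/√(1 − 0.851561²) = 1.91

γ ≈ 1.91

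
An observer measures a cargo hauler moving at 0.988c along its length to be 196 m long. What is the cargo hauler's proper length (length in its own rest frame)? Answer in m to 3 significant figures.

γ = 1/√(1 − 0.988²) = 6.4744
L₀ = γL = 6.4744 × 196 = 1270 m

L₀ ≈ 1270 m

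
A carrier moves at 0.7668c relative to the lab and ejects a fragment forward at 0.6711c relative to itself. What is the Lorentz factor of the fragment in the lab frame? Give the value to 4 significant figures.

γ ≈ 3.183

u_lab = (0.6711 + 0.7668)/(1 + 0.6711×0.7668) = 1.4379/1.514599 = 0.9493599
γ = 1/√(1 − 0.9493599²) = 3.183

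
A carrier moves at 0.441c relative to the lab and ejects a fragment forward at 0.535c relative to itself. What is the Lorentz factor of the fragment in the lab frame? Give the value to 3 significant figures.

γ ≈ 1.63

u_lab = (0.535 + 0.441)/(1 + 0.535×0.441) = 0.9760/1.23594 = 0.789686
γ = 1/√(1 − 0.789686²) = 1.63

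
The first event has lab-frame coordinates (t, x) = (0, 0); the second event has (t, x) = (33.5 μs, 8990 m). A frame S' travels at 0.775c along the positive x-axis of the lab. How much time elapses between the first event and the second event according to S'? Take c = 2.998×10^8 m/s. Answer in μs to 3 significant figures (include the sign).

γ = 1/√(1 − 0.775²) = 1.5824
Δt' = γ(Δt − vΔx/c²) = 1.5824 × (33.5 μs − 0.775×8990 m / (2.998×10^8 m/s))
= 1.5824 × (10.260 μs) = 16.2 μs

Δt' ≈ 16.2 μs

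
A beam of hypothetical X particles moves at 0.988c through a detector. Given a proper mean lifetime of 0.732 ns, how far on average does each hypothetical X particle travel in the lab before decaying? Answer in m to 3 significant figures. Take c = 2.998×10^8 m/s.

γ = 1/√(1 − 0.988²) = 6.4744
Dilated lifetime: Δt = γτ₀ = 6.4744 × 0.732 ns = 4.7393 ns
d = vΔt = 0.988c × 4.7393 ns = 2.9620×10^8 m/s × 4.7393×10^-9 s = 1.40 m

d ≈ 1.40 m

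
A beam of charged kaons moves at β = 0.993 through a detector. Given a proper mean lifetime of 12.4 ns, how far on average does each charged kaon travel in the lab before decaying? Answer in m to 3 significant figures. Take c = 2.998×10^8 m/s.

d ≈ 31.3 m

γ = 1/√(1 − 0.993²) = 8.4664
Dilated lifetime: Δt = γτ₀ = 8.4664 × 12.4 ns = 104.98 ns
d = vΔt = 0.993c × 104.98 ns = 2.9770×10^8 m/s × 1.0498×10^-7 s = 31.3 m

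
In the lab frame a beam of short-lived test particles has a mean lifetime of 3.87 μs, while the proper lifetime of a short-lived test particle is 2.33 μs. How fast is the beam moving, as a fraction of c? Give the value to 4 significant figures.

γ = Δt/τ₀ = 3.87/2.33 = 1.66094
β = √(1 − 1/γ²) = √(1 − 1/1.66094²) = 0.7984

β ≈ 0.7984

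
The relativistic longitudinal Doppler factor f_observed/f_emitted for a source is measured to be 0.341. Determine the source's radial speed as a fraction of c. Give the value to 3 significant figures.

β ≈ 0.792

f_obs/f_src = √((1−β)/(1+β)) = 0.341  ⇒  (1−β)/(1+β) = 0.11628
β = |1 − D²|/(1 + D²) = |1 − 0.11628|/(1 + 0.11628) = 0.792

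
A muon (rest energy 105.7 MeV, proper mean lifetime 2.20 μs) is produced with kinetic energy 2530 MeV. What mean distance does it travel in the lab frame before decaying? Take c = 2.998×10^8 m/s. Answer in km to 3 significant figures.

γ = 1 + K/(m₀c²) = 1 + 2530/105.7 = 24.936
β = √(1 − 1/γ²) = 0.99920
Dilated lifetime: γτ₀ = 24.936 × 2.20 μs = 54.858 μs
d = βc·γτ₀ = 0.99920 × (2.998×10^8 m/s) × 5.4858×10^-5 s = 16.4 km

d ≈ 16.4 km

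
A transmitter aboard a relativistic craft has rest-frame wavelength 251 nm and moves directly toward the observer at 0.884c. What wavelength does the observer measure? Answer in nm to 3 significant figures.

Relativistic Doppler: λ_obs = λ_src √((1−β)/(1+β))
= 251 × √(0.11600/1.8840) = 251 × 0.24814 = 62.3 nm

λ_obs ≈ 62.3 nm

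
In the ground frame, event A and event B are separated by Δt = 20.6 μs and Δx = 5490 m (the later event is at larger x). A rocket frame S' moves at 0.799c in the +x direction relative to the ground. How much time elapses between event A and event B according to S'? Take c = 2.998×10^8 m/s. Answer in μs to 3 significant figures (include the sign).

Δt' ≈ 9.93 μs

γ = 1/√(1 − 0.799²) = 1.6630
Δt' = γ(Δt − vΔx/c²) = 1.6630 × (20.6 μs − 0.799×5490 m / (2.998×10^8 m/s))
= 1.6630 × (5.9685 μs) = 9.93 μs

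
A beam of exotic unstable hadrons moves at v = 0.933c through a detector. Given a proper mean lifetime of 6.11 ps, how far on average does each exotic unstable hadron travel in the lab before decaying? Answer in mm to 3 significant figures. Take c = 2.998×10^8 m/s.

γ = 1/√(1 − 0.933²) = 2.7787
Dilated lifetime: Δt = γτ₀ = 2.7787 × 6.11 ps = 16.978 ps
d = vΔt = 0.933c × 16.978 ps = 2.7971×10^8 m/s × 1.6978×10^-11 s = 4.75 mm

d ≈ 4.75 mm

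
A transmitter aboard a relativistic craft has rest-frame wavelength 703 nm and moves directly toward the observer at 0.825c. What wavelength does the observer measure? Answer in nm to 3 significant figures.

λ_obs ≈ 218 nm

Relativistic Doppler: λ_obs = λ_src √((1−β)/(1+β))
= 703 × √(0.17500/1.8250) = 703 × 0.30966 = 218 nm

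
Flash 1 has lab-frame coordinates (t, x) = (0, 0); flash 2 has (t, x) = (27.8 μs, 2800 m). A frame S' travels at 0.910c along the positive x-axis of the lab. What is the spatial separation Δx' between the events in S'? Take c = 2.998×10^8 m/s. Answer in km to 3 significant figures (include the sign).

γ = 1/√(1 − 0.910²) = 2.4119
Δx' = γ(Δx − vΔt) = 2.4119 × (2800 m − 0.910×(2.998×10^8 m/s)×27.8×10^-6 s)
= 2.4119 × (-4784.3 m) = -11.5 km

Δx' ≈ -11.5 km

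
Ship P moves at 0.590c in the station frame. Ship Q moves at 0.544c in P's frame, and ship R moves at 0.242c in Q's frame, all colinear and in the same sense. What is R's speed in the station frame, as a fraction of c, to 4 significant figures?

u ≈ 0.9112c

Compose boost 2: (0.544 + 0.590)/(1 + 0.544×0.590) = 1.134/1.32096 = 0.858467
Compose boost 3: (0.242 + 0.858467)/(1 + 0.242×0.858467) = 1.10047/1.20775 = 0.9112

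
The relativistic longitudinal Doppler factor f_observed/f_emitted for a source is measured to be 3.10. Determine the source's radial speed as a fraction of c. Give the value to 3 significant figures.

f_obs/f_src = √((1+β)/(1−β)) = 3.10  ⇒  (1+β)/(1−β) = 9.6100
β = |1 − D²|/(1 + D²) = |1 − 9.6100|/(1 + 9.6100) = 0.811

β ≈ 0.811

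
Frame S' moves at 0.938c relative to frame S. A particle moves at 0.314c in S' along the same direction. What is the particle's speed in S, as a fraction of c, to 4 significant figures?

Relativistic velocity addition: u = (u' + v)/(1 + u'v/c²)
= (0.314 + 0.938)/(1 + 0.314×0.938) = 1.252/1.29453 = 0.9671

u ≈ 0.9671c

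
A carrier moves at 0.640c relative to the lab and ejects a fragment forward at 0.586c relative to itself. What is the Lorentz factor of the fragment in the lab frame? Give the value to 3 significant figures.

u_lab = (0.586 + 0.640)/(1 + 0.586×0.640) = 1.226/1.37504 = 0.891610
γ = 1/√(1 − 0.891610²) = 2.21

γ ≈ 2.21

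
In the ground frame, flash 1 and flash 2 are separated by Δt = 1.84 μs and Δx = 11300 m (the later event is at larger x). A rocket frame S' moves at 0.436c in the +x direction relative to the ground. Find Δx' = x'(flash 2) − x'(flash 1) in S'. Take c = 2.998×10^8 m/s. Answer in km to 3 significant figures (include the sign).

Δx' ≈ 12.3 km

γ = 1/√(1 − 0.436²) = 1.1112
Δx' = γ(Δx − vΔt) = 1.1112 × (11300 m − 0.436×(2.998×10^8 m/s)×1.84×10^-6 s)
= 1.1112 × (11059 m) = 12.3 km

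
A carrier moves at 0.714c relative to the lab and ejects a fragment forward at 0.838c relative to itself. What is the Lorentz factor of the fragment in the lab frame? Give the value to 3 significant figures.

u_lab = (0.838 + 0.714)/(1 + 0.838×0.714) = 1.552/1.59833 = 0.971012
γ = 1/√(1 − 0.971012²) = 4.18

γ ≈ 4.18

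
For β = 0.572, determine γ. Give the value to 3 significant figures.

γ ≈ 1.22

γ = 1/√(1 − β²) = 1/√(1 − 0.572²) = 1/√(0.67282) = 1.22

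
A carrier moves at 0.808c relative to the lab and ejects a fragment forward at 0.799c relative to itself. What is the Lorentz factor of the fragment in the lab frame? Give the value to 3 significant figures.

u_lab = (0.799 + 0.808)/(1 + 0.799×0.808) = 1.607/1.64559 = 0.976548
γ = 1/√(1 − 0.976548²) = 4.64

γ ≈ 4.64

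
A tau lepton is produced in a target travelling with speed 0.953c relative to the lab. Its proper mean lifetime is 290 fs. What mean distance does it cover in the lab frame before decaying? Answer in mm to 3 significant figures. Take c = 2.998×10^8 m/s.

γ = 1/√(1 − 0.953²) = 3.3007
Dilated lifetime: Δt = γτ₀ = 3.3007 × 290 fs = 957.19 fs
d = vΔt = 0.953c × 957.19 fs = 2.8571×10^8 m/s × 9.5719×10^-13 s = 0.273 mm

d ≈ 0.273 mm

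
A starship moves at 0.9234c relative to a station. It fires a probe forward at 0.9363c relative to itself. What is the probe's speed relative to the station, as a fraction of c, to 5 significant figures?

Relativistic velocity addition: u = (u' + v)/(1 + u'v/c²)
= (0.9363 + 0.9234)/(1 + 0.9363×0.9234) = 1.8597/1.864579 = 0.99738

u ≈ 0.99738c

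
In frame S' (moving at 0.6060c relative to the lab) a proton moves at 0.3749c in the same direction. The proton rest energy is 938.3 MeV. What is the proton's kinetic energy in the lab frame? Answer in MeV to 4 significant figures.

K ≈ 623.1 MeV

u_lab = (0.3749 + 0.6060)/(1 + 0.3749×0.6060) = 0.7993061
γ = 1/√(1 − 0.7993061²) = 1.66410
K = (γ − 1)m₀c² = (1.66410 − 1) × 938.3 = 0.664104 × 938.3 = 623.1 MeV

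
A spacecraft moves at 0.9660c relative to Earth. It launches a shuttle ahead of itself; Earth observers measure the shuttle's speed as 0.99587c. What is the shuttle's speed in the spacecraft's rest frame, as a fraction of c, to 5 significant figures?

u' ≈ 0.78627c

Inverse velocity addition: u' = (u − v)/(1 − uv/c²)
= (0.99587 − 0.9660)/(1 − 0.99587×0.9660) = 0.029870/0.03798958 = 0.78627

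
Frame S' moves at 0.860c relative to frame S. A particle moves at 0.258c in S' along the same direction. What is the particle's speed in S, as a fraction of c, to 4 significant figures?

Relativistic velocity addition: u = (u' + v)/(1 + u'v/c²)
= (0.258 + 0.860)/(1 + 0.258×0.860) = 1.118/1.22188 = 0.9150

u ≈ 0.9150c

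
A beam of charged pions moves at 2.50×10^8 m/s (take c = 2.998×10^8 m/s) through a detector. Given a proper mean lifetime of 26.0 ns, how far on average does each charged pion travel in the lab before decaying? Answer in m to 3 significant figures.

d ≈ 11.8 m

β = v/c = 2.50×10^8 / 2.998×10^8 = 0.83389
γ = 1/√(1 − 0.83389²) = 1.8118
Dilated lifetime: Δt = γτ₀ = 1.8118 × 26.0 ns = 47.107 ns
d = vΔt = 0.83389c × 47.107 ns = 2.5000×10^8 m/s × 4.7107×10^-8 s = 11.8 m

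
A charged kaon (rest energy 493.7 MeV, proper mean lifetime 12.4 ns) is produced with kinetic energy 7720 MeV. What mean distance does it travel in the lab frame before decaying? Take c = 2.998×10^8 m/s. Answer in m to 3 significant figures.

γ = 1 + K/(m₀c²) = 1 + 7720/493.7 = 16.637
β = √(1 − 1/γ²) = 0.99819
Dilated lifetime: γτ₀ = 16.637 × 12.4 ns = 206.30 ns
d = βc·γτ₀ = 0.99819 × (2.998×10^8 m/s) × 2.0630×10^-7 s = 61.7 m

d ≈ 61.7 m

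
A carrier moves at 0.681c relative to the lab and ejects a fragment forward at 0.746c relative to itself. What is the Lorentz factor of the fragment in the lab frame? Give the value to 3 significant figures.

γ ≈ 3.09

u_lab = (0.746 + 0.681)/(1 + 0.746×0.681) = 1.427/1.50803 = 0.946270
γ = 1/√(1 − 0.946270²) = 3.09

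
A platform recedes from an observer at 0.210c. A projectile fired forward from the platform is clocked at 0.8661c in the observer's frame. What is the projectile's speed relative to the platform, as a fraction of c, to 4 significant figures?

Inverse velocity addition: u' = (u − v)/(1 − uv/c²)
= (0.8661 − 0.210)/(1 − 0.8661×0.210) = 0.6561/0.818119 = 0.8020

u' ≈ 0.8020c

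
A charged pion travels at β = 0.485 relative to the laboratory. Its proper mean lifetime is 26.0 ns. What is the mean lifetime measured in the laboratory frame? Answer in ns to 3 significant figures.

Δt ≈ 29.7 ns

γ = 1/√(1 − 0.485²) = 1.1435
Time dilation: Δt = γτ₀ = 1.1435 × 26.0 ns = 29.7 ns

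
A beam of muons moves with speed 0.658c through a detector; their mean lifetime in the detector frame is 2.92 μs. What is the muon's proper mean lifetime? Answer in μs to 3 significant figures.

τ₀ ≈ 2.20 μs

γ = 1/√(1 − 0.658²) = 1.3280
Proper time: τ₀ = Δt/γ = 2.92/1.3280 = 2.20 μs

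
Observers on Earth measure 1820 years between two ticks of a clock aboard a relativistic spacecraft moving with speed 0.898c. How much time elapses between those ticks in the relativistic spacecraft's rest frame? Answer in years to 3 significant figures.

γ = 1/√(1 − 0.898²) = 2.2728
Proper time: τ₀ = Δt/γ = 1820/2.2728 = 801 years

τ₀ ≈ 801 years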